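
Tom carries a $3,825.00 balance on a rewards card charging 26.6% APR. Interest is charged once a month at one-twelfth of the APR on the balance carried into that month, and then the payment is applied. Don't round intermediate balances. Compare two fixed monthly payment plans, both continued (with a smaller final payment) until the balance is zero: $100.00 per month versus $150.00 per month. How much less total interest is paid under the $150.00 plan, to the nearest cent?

Monthly rate r = 26.6%/12 = 2.21667% = 0.0221667.
At $100.00/mo: n = ⌈−ln(1 − rB₀/P)/ln(1+r)⌉ = 86 payments (last $88.89); total interest = total paid − $3,825.00 = $4,763.89.
At $150.00/mo: 38 payments (last $148.99); total interest $1,873.99.
Interest saved = $4,763.89 − $1,873.99 = $2,889.90.

$2,889.90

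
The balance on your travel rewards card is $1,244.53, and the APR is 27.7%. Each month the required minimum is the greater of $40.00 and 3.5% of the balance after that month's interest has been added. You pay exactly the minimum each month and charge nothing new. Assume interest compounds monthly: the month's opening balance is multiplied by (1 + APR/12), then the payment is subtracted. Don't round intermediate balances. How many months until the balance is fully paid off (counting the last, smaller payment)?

Monthly rate r = 27.7%/12 = 2.30833% = 0.0230833.
While 3.5% of the post-interest balance exceeds $40.00, each month B ← (B·(1+r))·(1 − 0.035), i.e. B shrinks by the factor (1+r)·0.965 = 0.98728.
This holds for months 1–9. Entering month 10 the balance is $1,109.05; 3.5% of the post-interest balance is now below $40.00, so the flat $40.00 minimum applies from here.
From month 10 a fixed $40.00 at rate r clears $1,109.05 in 45 more payments. Total: 9 + 45 = 54 months.

54 months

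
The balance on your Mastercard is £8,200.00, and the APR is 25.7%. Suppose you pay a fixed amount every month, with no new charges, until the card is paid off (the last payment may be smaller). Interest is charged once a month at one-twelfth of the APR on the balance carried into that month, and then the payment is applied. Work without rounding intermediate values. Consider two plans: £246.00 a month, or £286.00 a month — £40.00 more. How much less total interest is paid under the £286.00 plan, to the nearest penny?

Monthly rate r = 25.7%/12 = 2.14167% = 0.0214167.
At £246.00/mo: n = ⌈−ln(1 − rB₀/P)/ln(1+r)⌉ = 60 payments (last £13.28); total interest = total paid − £8,200.00 = £6,327.28.
At £286.00/mo: 45 payments (last £265.39); total interest £4,649.39.
Interest saved = £6,327.28 − £4,649.39 = £1,677.89.

£1,677.89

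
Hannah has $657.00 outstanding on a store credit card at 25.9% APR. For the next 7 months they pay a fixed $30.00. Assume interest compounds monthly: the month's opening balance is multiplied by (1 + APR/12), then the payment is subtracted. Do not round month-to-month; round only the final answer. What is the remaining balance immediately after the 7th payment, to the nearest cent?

$538.83

Monthly rate r = 25.9%/12 = 2.15833% = 0.0215833.
Each month: B ← B·(1+r) − $30.00.
Month 1: interest $14.18; balance after payment $641.18.
Month 2: interest $13.84; balance after payment $625.02.
Month 3: interest $13.49; balance after payment $608.51.
Month 4: interest $13.13; balance after payment $591.64.
Month 5: interest $12.77; balance after payment $574.41.
Month 6: interest $12.40; balance after payment $556.81.
Month 7: interest $12.02; balance after payment $538.83.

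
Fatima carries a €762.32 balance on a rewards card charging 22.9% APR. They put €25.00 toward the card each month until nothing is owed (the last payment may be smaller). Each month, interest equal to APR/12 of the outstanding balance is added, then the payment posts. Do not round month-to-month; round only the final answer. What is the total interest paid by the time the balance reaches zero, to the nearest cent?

Monthly rate r = 22.9%/12 = 1.90833% = 0.0190833.
Payoff takes n = ⌈−ln(1 − rB₀/P)/ln(1+r)⌉ = ⌈46.131⌉ = 47 payments; the last is €3.31.
Total paid = 46·€25.00 + €3.31 = €1,153.31.
Total interest = total paid − principal = €1,153.31 − €762.32 = €390.99.

€390.99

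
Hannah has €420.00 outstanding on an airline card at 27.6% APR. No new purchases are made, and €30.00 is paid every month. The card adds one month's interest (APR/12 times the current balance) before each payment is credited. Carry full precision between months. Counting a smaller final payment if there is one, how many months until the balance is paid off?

18 months

Monthly rate r = 27.6%/12 = 2.3% = 0.023.
Recurrence: B ← B·(1+r) − €30.00.
Month 1: interest €9.66; balance after payment €399.66.
Month 2: interest €9.19; balance after payment €378.85.
Closed form: n = −ln(1 − rB₀/P)/ln(1+r) = −ln(0.678)/ln(1.023) ≈ 17.090, so the balance reaches zero during payment 18.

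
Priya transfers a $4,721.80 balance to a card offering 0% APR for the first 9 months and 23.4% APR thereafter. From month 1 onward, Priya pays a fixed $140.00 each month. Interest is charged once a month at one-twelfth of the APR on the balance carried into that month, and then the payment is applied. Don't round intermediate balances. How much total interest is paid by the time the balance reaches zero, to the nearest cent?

Promo months 1–9 at r₀ = 0%/12 = 0; months 10+ at r₁ = 23.4%/12 = 0.0195.
After month 9 (no interest yet): B = $4,721.80 − 9·$140.00 = $3,461.80.
Then at r₁ with $140.00/mo: n₂ = −ln(1 − r₁·B/P)/ln(1+r₁) ≈ 34.08 → 35 more payments.
Total paid = 43·$140.00 + $11.03 = $6,031.03; interest = $6,031.03 − $4,721.80 = $1,309.23.

$1,309.23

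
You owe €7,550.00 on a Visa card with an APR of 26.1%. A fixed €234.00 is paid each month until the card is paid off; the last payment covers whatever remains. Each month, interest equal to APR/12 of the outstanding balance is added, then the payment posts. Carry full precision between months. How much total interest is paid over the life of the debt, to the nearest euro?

€5,608

Monthly rate r = 26.1%/12 = 2.175% = 0.02175.
Payoff takes n = ⌈−ln(1 − rB₀/P)/ln(1+r)⌉ = ⌈56.229⌉ = 57 payments; the last is €53.98.
Total paid = 56·€234.00 + €53.98 = €13,157.98.
Total interest = total paid − principal = €13,157.98 − €7,550.00 = €5,607.98.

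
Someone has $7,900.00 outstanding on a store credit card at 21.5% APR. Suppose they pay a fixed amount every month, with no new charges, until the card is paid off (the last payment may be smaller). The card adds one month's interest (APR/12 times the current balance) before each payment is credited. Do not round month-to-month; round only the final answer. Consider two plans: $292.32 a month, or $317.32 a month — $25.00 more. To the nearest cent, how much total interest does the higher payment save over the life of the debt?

Monthly rate r = 21.5%/12 = 1.79167% = 0.0179167.
At $292.32/mo: n = ⌈−ln(1 − rB₀/P)/ln(1+r)⌉ = 38 payments (last $82.67); total interest = total paid − $7,900.00 = $2,998.51.
At $317.32/mo: 34 payments (last $84.02); total interest $2,655.58.
Interest saved = $2,998.51 − $2,655.58 = $342.93.

$342.93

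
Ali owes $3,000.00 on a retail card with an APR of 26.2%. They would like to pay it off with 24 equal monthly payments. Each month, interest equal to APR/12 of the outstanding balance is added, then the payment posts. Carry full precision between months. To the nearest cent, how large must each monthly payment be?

Monthly rate r = 26.2%/12 = 2.18333% = 0.0218333.
Level-payment amortization: P = B₀·r / (1 − (1+r)^(−n)) = 3000.00·0.0218333 / (1 − 1.02183^(−24)).
Denominator 1 − (1+r)^(−24) = 0.404504585.
P = 65.5 / 0.404504585 ≈ 161.93.

$161.93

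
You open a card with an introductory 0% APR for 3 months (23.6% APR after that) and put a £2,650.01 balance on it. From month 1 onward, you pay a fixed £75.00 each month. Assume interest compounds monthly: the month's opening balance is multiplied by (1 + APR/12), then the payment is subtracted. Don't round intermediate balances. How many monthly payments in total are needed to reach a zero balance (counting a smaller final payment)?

Promo months 1–3 at r₀ = 0%/12 = 0; months 4+ at r₁ = 23.6%/12 = 0.0196667.
After month 3 (no interest yet): B = £2,650.01 − 3·£75.00 = £2,425.01.
Then at r₁ with £75.00/mo: n₂ = −ln(1 − r₁·B/P)/ln(1+r₁) ≈ 51.87 → 52 more payments.

55 payments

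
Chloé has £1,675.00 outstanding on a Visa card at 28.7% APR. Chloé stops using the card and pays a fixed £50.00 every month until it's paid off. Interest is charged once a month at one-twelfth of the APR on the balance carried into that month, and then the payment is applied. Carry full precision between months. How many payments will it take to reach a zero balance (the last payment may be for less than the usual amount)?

Monthly rate r = 28.7%/12 = 2.39167% = 0.0239167.
Recurrence: B ← B·(1+r) − £50.00.
Month 1: interest £40.06; balance after payment £1,665.06.
Month 2: interest £39.82; balance after payment £1,654.88.
Closed form: n = −ln(1 − rB₀/P)/ln(1+r) = −ln(0.19879)/ln(1.02392) ≈ 68.352, so the balance reaches zero during payment 69.

69 months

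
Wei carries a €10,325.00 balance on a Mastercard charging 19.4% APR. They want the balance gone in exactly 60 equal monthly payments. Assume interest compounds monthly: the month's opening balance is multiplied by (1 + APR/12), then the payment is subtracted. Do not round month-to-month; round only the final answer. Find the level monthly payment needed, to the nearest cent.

€270.11

Monthly rate r = 19.4%/12 = 1.61667% = 0.0161667.
Level-payment amortization: P = B₀·r / (1 − (1+r)^(−n)) = 10325.00·0.0161667 / (1 − 1.01617^(−60)).
Denominator 1 − (1+r)^(−60) = 0.617964851.
P = 166.921 / 0.617964851 ≈ 270.11.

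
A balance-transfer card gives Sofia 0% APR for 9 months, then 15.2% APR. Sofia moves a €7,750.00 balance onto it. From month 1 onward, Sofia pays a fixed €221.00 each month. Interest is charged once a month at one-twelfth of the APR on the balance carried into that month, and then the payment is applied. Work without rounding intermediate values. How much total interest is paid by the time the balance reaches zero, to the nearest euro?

€1,276

Promo months 1–9 at r₀ = 0%/12 = 0; months 10+ at r₁ = 15.2%/12 = 0.0126667.
After month 9 (no interest yet): B = €7,750.00 − 9·€221.00 = €5,761.00.
Then at r₁ with €221.00/mo: n₂ = −ln(1 − r₁·B/P)/ln(1+r₁) ≈ 31.84 → 32 more payments.
Total paid = 40·€221.00 + €185.69 = €9,025.69; interest = €9,025.69 − €7,750.00 = €1,275.69.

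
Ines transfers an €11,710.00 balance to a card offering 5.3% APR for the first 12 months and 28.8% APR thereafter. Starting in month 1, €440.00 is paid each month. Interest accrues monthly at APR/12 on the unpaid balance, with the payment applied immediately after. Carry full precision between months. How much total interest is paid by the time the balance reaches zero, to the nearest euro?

€2,389

Promo months 1–12 at r₀ = 5.3%/12 = 0.00441667; months 13+ at r₁ = 28.8%/12 = 0.024.
After month 12: iterate B ← B·(1+r₀) − €440.00 for 12 months → €6,935.76.
Then at r₁ with €440.00/mo: n₂ = −ln(1 − r₁·B/P)/ln(1+r₁) ≈ 20.04 → 21 more payments.
Total paid = 32·€440.00 + €18.58 = €14,098.58; interest = €14,098.58 − €11,710.00 = €2,388.58.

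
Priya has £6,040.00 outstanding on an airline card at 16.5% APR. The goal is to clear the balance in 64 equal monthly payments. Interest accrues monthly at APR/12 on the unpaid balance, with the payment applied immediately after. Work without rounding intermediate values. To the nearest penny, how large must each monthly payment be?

Monthly rate r = 16.5%/12 = 1.375% = 0.01375.
Level-payment amortization: P = B₀·r / (1 − (1+r)^(−n)) = 6040.00·0.01375 / (1 − 1.01375^(−64)).
Denominator 1 − (1+r)^(−64) = 0.582722951.
P = 83.05 / 0.582722951 ≈ 142.52.

£142.52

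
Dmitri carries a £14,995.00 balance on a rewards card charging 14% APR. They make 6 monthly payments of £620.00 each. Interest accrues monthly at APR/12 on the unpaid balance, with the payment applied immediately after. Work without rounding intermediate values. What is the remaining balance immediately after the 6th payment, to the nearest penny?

£12,245.54

Monthly rate r = 14%/12 = 1.16667% = 0.0116667.
Each month: B ← B·(1+r) − £620.00.
Month 1: interest £174.94; balance after payment £14,549.94.
Month 2: interest £169.75; balance after payment £14,099.69.
Month 3: interest £164.50; balance after payment £13,644.19.
Month 4: interest £159.18; balance after payment £13,183.37.
Month 5: interest £153.81; balance after payment £12,717.18.
Month 6: interest £148.37; balance after payment £12,245.54.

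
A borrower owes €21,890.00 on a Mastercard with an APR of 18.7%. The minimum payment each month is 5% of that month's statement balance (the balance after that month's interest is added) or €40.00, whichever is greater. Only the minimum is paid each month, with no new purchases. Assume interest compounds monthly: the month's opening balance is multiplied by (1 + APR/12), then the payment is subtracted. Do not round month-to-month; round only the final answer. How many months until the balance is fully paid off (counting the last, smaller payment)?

Monthly rate r = 18.7%/12 = 1.55833% = 0.0155833.
While 5% of the post-interest balance exceeds €40.00, each month B ← (B·(1+r))·(1 − 0.05), i.e. B shrinks by the factor (1+r)·0.95 = 0.9648.
This holds for months 1–93. Entering month 94 the balance is €781.79; 5% of the post-interest balance is now below €40.00, so the flat €40.00 minimum applies from here.
From month 94 a fixed €40.00 at rate r clears €781.79 in 24 more payments. Total: 93 + 24 = 117 months.

117 months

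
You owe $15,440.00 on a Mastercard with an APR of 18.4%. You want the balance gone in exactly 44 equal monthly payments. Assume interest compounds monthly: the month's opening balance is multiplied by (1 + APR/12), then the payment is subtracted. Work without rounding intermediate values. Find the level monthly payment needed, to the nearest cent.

$485.08

Monthly rate r = 18.4%/12 = 1.53333% = 0.0153333.
Level-payment amortization: P = B₀·r / (1 − (1+r)^(−n)) = 15440.00·0.0153333 / (1 − 1.01533^(−44)).
Denominator 1 − (1+r)^(−44) = 0.488059307.
P = 236.747 / 0.488059307 ≈ 485.08.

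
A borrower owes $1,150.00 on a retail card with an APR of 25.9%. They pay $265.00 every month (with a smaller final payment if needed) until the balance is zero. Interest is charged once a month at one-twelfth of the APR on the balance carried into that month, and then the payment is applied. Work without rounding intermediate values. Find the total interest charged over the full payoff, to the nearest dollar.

$71

Monthly rate r = 25.9%/12 = 2.15833% = 0.0215833.
Payoff takes n = ⌈−ln(1 − rB₀/P)/ln(1+r)⌉ = ⌈4.606⌉ = 5 payments; the last is $161.13.
Total paid = 4·$265.00 + $161.13 = $1,221.13.
Total interest = total paid − principal = $1,221.13 − $1,150.00 = $71.13.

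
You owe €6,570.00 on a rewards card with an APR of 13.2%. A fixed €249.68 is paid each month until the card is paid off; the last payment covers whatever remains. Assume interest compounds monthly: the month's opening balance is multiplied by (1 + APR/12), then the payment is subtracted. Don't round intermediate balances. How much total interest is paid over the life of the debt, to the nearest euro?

€1,229

Monthly rate r = 13.2%/12 = 1.1% = 0.011.
Payoff takes n = ⌈−ln(1 − rB₀/P)/ln(1+r)⌉ = ⌈31.236⌉ = 32 payments; the last is €59.10.
Total paid = 31·€249.68 + €59.10 = €7,799.18.
Total interest = total paid − principal = €7,799.18 − €6,570.00 = €1,229.18.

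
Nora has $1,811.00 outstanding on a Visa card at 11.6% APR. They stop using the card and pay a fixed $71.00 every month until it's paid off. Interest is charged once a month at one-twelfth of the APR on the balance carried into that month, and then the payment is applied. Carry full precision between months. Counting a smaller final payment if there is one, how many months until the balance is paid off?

30 payments

Monthly rate r = 11.6%/12 = 0.966667% = 0.00966667.
Recurrence: B ← B·(1+r) − $71.00.
Month 1: interest $17.51; balance after payment $1,757.51.
Month 2: interest $16.99; balance after payment $1,703.50.
Closed form: n = −ln(1 − rB₀/P)/ln(1+r) = −ln(0.75343)/ln(1.00967) ≈ 29.429, so the balance reaches zero during payment 30.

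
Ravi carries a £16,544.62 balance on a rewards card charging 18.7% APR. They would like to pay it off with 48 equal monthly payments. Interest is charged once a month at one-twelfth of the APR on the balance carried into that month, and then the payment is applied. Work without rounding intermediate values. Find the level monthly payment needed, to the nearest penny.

Monthly rate r = 18.7%/12 = 1.55833% = 0.0155833.
Level-payment amortization: P = B₀·r / (1 − (1+r)^(−n)) = 16544.62·0.0155833 / (1 − 1.01558^(−48)).
Denominator 1 − (1+r)^(−48) = 0.523949664.
P = 257.82 / 0.523949664 ≈ 492.07.

£492.07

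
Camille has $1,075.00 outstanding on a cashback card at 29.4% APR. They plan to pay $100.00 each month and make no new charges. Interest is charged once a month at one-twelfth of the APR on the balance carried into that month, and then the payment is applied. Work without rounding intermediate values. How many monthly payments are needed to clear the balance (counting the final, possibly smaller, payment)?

13 months

Monthly rate r = 29.4%/12 = 2.45% = 0.0245.
Recurrence: B ← B·(1+r) − $100.00.
Month 1: interest $26.34; balance after payment $1,001.34.
Month 2: interest $24.53; balance after payment $925.87.
Closed form: n = −ln(1 − rB₀/P)/ln(1+r) = −ln(0.73663)/ln(1.0245) ≈ 12.629, so the balance reaches zero during payment 13.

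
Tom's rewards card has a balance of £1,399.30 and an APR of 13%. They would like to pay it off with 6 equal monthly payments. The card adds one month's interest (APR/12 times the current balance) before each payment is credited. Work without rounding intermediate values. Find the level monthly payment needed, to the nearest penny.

£242.14

Monthly rate r = 13%/12 = 1.08333% = 0.0108333.
Level-payment amortization: P = B₀·r / (1 − (1+r)^(−n)) = 1399.30·0.0108333 / (1 − 1.01083^(−6)).
Denominator 1 − (1+r)^(−6) = 0.0626049171.
P = 15.1591 / 0.0626049171 ≈ 242.14.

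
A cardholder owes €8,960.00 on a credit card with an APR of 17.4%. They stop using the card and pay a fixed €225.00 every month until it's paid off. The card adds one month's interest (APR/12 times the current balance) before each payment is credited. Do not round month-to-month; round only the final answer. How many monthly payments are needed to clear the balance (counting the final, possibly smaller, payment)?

60 months

Monthly rate r = 17.4%/12 = 1.45% = 0.0145.
Recurrence: B ← B·(1+r) − €225.00.
Month 1: interest €129.92; balance after payment €8,864.92.
Month 2: interest €128.54; balance after payment €8,768.46.
Closed form: n = −ln(1 − rB₀/P)/ln(1+r) = −ln(0.42258)/ln(1.0145) ≈ 59.835, so the balance reaches zero during payment 60.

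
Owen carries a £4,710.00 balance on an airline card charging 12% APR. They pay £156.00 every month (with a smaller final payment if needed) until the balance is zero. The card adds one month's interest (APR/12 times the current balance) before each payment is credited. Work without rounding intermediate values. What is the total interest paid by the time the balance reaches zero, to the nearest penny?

Monthly rate r = 12%/12 = 1% = 0.01.
Payoff takes n = ⌈−ln(1 − rB₀/P)/ln(1+r)⌉ = ⌈36.122⌉ = 37 payments; the last is £19.12.
Total paid = 36·£156.00 + £19.12 = £5,635.12.
Total interest = total paid − principal = £5,635.12 − £4,710.00 = £925.12.

£925.12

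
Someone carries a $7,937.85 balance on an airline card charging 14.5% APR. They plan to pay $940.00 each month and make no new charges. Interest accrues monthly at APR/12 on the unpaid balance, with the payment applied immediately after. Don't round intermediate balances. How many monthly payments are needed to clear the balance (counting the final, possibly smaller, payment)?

Monthly rate r = 14.5%/12 = 1.20833% = 0.0120833.
Recurrence: B ← B·(1+r) − $940.00.
Month 1: interest $95.92; balance after payment $7,093.77.
Month 2: interest $85.72; balance after payment $6,239.48.
Closed form: n = −ln(1 − rB₀/P)/ln(1+r) = −ln(0.89796)/ln(1.01208) ≈ 8.961, so the balance reaches zero during payment 9.

9 months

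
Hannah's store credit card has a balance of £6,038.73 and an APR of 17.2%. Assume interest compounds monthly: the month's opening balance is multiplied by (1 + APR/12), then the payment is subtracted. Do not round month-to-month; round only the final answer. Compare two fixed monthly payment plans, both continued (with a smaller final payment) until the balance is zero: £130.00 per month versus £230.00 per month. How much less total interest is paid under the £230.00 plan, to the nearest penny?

£2,381.51

Monthly rate r = 17.2%/12 = 1.43333% = 0.0143333.
At £130.00/mo: n = ⌈−ln(1 − rB₀/P)/ln(1+r)⌉ = 78 payments (last £1.93); total interest = total paid − £6,038.73 = £3,973.20.
At £230.00/mo: 34 payments (last £40.42); total interest £1,591.69.
Interest saved = £3,973.20 − £1,591.69 = £2,381.51.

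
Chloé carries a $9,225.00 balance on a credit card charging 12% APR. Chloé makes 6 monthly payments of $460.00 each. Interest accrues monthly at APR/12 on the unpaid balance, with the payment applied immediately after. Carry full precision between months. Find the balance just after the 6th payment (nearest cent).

$6,962.60

Monthly rate r = 12%/12 = 1% = 0.01.
Each month: B ← B·(1+r) − $460.00.
Month 1: interest $92.25; balance after payment $8,857.25.
Month 2: interest $88.57; balance after payment $8,485.82.
Month 3: interest $84.86; balance after payment $8,110.68.
Month 4: interest $81.11; balance after payment $7,731.79.
Month 5: interest $77.32; balance after payment $7,349.11.
Month 6: interest $73.49; balance after payment $6,962.60.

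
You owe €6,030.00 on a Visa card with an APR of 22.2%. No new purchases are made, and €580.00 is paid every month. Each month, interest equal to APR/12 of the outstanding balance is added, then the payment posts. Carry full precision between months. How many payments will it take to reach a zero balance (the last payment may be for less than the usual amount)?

Monthly rate r = 22.2%/12 = 1.85% = 0.0185.
Recurrence: B ← B·(1+r) − €580.00.
Month 1: interest €111.55; balance after payment €5,561.56.
Month 2: interest €102.89; balance after payment €5,084.44.
Closed form: n = −ln(1 − rB₀/P)/ln(1+r) = −ln(0.80766)/ln(1.0185) ≈ 11.653, so the balance reaches zero during payment 12.

12 payments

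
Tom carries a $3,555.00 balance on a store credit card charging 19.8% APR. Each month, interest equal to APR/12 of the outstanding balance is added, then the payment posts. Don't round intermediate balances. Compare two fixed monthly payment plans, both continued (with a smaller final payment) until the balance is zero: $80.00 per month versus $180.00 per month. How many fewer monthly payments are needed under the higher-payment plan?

56 fewer payments

Monthly rate r = 19.8%/12 = 1.65% = 0.0165.
At $80.00/mo: n = ⌈−ln(1 − rB₀/P)/ln(1+r)⌉ = 81 payments (last $59.27); total interest = total paid − $3,555.00 = $2,904.27.
At $180.00/mo: 25 payments (last $17.41); total interest $782.41.
Payments saved = 81 − 25 = 56.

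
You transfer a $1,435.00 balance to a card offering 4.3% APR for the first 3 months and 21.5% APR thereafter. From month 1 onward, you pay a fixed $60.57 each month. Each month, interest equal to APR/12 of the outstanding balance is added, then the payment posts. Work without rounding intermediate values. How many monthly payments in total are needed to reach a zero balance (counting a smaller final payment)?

Promo months 1–3 at r₀ = 4.3%/12 = 0.00358333; months 4+ at r₁ = 21.5%/12 = 0.0179167.
After month 3: iterate B ← B·(1+r₀) − $60.57 for 3 months → $1,268.12.
Then at r₁ with $60.57/mo: n₂ = −ln(1 − r₁·B/P)/ln(1+r₁) ≈ 26.48 → 27 more payments.

30 months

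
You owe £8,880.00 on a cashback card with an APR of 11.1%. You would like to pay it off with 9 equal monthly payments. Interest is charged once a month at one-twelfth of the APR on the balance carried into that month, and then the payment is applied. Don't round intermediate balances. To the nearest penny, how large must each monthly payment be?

Monthly rate r = 11.1%/12 = 0.925% = 0.00925.
Level-payment amortization: P = B₀·r / (1 − (1+r)^(−n)) = 8880.00·0.00925 / (1 − 1.00925^(−9)).
Denominator 1 − (1+r)^(−9) = 0.0795267387.
P = 82.14 / 0.0795267387 ≈ 1032.86.

£1,032.86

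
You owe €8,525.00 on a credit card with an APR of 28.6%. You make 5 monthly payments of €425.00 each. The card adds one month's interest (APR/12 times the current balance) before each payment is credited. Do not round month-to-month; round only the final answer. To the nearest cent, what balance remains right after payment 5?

Monthly rate r = 28.6%/12 = 2.38333% = 0.0238333.
Each month: B ← B·(1+r) − €425.00.
Month 1: interest €203.18; balance after payment €8,303.18.
Month 2: interest €197.89; balance after payment €8,076.07.
Month 3: interest €192.48; balance after payment €7,843.55.
Month 4: interest €186.94; balance after payment €7,605.49.
Month 5: interest €181.26; balance after payment €7,361.75.

€7,361.75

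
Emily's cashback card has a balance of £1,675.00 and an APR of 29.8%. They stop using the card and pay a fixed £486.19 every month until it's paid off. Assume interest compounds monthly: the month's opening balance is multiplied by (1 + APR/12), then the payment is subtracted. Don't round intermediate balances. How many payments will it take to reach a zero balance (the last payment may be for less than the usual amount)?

4 months

Monthly rate r = 29.8%/12 = 2.48333% = 0.0248333.
Recurrence: B ← B·(1+r) − £486.19.
Month 1: interest £41.60; balance after payment £1,230.41.
Month 2: interest £30.56; balance after payment £774.77.
Month 3: interest £19.24; balance after payment £307.82.
Month 4: interest £7.64; balance after payment £0.00.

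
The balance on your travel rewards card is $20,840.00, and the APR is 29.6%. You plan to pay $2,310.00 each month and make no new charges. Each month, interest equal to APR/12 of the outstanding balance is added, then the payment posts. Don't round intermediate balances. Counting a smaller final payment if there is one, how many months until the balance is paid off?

Monthly rate r = 29.6%/12 = 2.46667% = 0.0246667.
Recurrence: B ← B·(1+r) − $2,310.00.
Month 1: interest $514.05; balance after payment $19,044.05.
Month 2: interest $469.75; balance after payment $17,203.81.
Closed form: n = −ln(1 − rB₀/P)/ln(1+r) = −ln(0.77747)/ln(1.02467) ≈ 10.330, so the balance reaches zero during payment 11.

11 months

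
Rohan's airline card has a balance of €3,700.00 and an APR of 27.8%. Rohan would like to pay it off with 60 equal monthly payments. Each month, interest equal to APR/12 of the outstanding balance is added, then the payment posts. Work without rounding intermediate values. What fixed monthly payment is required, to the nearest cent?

€114.76

Monthly rate r = 27.8%/12 = 2.31667% = 0.0231667.
Level-payment amortization: P = B₀·r / (1 − (1+r)^(−n)) = 3700.00·0.0231667 / (1 − 1.02317^(−60)).
Denominator 1 − (1+r)^(−60) = 0.746943778.
P = 85.7167 / 0.746943778 ≈ 114.76.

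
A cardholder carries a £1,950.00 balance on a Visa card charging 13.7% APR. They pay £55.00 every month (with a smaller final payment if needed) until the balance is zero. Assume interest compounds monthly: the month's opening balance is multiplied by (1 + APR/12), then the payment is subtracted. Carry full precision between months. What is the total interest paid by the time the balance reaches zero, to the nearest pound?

£564

Monthly rate r = 13.7%/12 = 1.14167% = 0.0114167.
Payoff takes n = ⌈−ln(1 − rB₀/P)/ln(1+r)⌉ = ⌈45.702⌉ = 46 payments; the last is £38.69.
Total paid = 45·£55.00 + £38.69 = £2,513.69.
Total interest = total paid − principal = £2,513.69 − £1,950.00 = £563.69.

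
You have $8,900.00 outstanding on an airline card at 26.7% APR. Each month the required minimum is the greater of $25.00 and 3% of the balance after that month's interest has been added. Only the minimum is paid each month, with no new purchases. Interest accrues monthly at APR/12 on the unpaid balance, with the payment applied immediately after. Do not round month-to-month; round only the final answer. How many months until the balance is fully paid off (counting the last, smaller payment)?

Monthly rate r = 26.7%/12 = 2.225% = 0.02225.
While 3% of the post-interest balance exceeds $25.00, each month B ← (B·(1+r))·(1 − 0.03), i.e. B shrinks by the factor (1+r)·0.97 = 0.99158.
This holds for months 1–283. Entering month 284 the balance is $813.68; 3% of the post-interest balance is now below $25.00, so the flat $25.00 minimum applies from here.
From month 284 a fixed $25.00 at rate r clears $813.68 in 59 more payments. Total: 283 + 59 = 342 months.

342 months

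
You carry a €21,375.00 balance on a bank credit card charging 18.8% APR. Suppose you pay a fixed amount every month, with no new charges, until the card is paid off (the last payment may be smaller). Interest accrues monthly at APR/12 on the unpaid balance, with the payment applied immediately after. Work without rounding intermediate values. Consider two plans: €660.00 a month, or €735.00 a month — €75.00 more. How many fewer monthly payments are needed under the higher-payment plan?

6 fewer payments

Monthly rate r = 18.8%/12 = 1.56667% = 0.0156667.
At €660.00/mo: n = ⌈−ln(1 − rB₀/P)/ln(1+r)⌉ = 46 payments (last €361.97); total interest = total paid − €21,375.00 = €8,686.97.
At €735.00/mo: 40 payments (last €87.13); total interest €7,377.13.
Payments saved = 46 − 40 = 6.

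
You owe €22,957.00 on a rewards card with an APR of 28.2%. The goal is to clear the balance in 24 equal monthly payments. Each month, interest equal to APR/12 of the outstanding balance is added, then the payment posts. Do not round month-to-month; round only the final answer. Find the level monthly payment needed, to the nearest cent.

Monthly rate r = 28.2%/12 = 2.35% = 0.0235.
Level-payment amortization: P = B₀·r / (1 − (1+r)^(−n)) = 22957.00·0.0235 / (1 − 1.0235^(−24)).
Denominator 1 − (1+r)^(−24) = 0.427346826.
P = 539.49 / 0.427346826 ≈ 1262.42.

€1,262.42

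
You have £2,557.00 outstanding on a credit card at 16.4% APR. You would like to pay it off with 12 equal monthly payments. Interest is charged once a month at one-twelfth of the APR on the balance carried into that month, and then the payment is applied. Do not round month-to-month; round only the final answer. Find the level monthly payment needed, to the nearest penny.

Monthly rate r = 16.4%/12 = 1.36667% = 0.0136667.
Level-payment amortization: P = B₀·r / (1 − (1+r)^(−n)) = 2557.00·0.0136667 / (1 − 1.01367^(−12)).
Denominator 1 − (1+r)^(−12) = 0.150314876.
P = 34.9457 / 0.150314876 ≈ 232.48.

£232.48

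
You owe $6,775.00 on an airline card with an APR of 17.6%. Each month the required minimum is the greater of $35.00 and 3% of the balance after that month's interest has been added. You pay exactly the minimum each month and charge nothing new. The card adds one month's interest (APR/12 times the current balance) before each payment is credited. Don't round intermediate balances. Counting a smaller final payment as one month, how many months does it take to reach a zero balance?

Monthly rate r = 17.6%/12 = 1.46667% = 0.0146667.
While 3% of the post-interest balance exceeds $35.00, each month B ← (B·(1+r))·(1 − 0.03), i.e. B shrinks by the factor (1+r)·0.97 = 0.98423.
This holds for months 1–112. Entering month 113 the balance is $1,141.73; 3% of the post-interest balance is now below $35.00, so the flat $35.00 minimum applies from here.
From month 113 a fixed $35.00 at rate r clears $1,141.73 in 45 more payments. Total: 112 + 45 = 157 months.

157 months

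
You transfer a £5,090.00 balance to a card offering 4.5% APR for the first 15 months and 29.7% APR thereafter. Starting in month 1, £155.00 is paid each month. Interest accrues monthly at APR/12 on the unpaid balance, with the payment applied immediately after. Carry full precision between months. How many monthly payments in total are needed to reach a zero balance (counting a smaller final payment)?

Promo months 1–15 at r₀ = 4.5%/12 = 0.00375; months 16+ at r₁ = 29.7%/12 = 0.02475.
After month 15: iterate B ← B·(1+r₀) − £155.00 for 15 months → £2,996.92.
Then at r₁ with £155.00/mo: n₂ = −ln(1 − r₁·B/P)/ln(1+r₁) ≈ 26.63 → 27 more payments.

42 payments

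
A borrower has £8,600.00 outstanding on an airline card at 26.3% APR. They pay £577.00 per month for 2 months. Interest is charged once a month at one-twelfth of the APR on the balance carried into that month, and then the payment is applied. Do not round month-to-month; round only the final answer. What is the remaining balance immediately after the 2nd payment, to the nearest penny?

£7,814.45

Monthly rate r = 26.3%/12 = 2.19167% = 0.0219167.
Each month: B ← B·(1+r) − £577.00.
Month 1: interest £188.48; balance after payment £8,211.48.
Month 2: interest £179.97; balance after payment £7,814.45.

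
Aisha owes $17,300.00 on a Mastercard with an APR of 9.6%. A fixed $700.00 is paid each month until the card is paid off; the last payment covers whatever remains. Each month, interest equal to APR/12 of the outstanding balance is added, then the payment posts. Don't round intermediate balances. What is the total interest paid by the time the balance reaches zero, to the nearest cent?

Monthly rate r = 9.6%/12 = 0.8% = 0.008.
Payoff takes n = ⌈−ln(1 − rB₀/P)/ln(1+r)⌉ = ⌈27.646⌉ = 28 payments; the last is $453.05.
Total paid = 27·$700.00 + $453.05 = $19,353.05.
Total interest = total paid − principal = $19,353.05 − $17,300.00 = $2,053.05.

$2,053.05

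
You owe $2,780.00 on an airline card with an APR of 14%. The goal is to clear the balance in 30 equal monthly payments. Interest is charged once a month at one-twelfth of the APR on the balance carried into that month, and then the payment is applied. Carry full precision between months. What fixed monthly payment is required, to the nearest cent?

Monthly rate r = 14%/12 = 1.16667% = 0.0116667.
Level-payment amortization: P = B₀·r / (1 − (1+r)^(−n)) = 2780.00·0.0116667 / (1 − 1.01167^(−30)).
Denominator 1 − (1+r)^(−30) = 0.293882818.
P = 32.4333 / 0.293882818 ≈ 110.36.

$110.36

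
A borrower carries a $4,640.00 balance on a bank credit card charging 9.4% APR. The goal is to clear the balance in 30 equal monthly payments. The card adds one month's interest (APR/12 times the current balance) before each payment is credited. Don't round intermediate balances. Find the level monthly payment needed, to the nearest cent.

$174.15

Monthly rate r = 9.4%/12 = 0.783333% = 0.00783333.
Level-payment amortization: P = B₀·r / (1 − (1+r)^(−n)) = 4640.00·0.00783333 / (1 − 1.00783^(−30)).
Denominator 1 − (1+r)^(−30) = 0.208704942.
P = 36.3467 / 0.208704942 ≈ 174.15.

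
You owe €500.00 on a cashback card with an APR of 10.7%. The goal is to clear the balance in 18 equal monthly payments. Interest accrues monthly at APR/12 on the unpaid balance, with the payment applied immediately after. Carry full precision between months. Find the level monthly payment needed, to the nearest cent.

Monthly rate r = 10.7%/12 = 0.891667% = 0.00891667.
Level-payment amortization: P = B₀·r / (1 − (1+r)^(−n)) = 500.00·0.00891667 / (1 − 1.00892^(−18)).
Denominator 1 − (1+r)^(−18) = 0.147676102.
P = 4.45833 / 0.147676102 ≈ 30.19.

€30.19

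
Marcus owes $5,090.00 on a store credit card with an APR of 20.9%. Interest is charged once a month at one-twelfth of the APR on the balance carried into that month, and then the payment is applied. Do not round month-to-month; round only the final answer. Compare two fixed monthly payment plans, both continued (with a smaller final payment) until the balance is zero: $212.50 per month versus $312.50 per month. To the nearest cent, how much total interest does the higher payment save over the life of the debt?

Monthly rate r = 20.9%/12 = 1.74167% = 0.0174167.
At $212.50/mo: n = ⌈−ln(1 − rB₀/P)/ln(1+r)⌉ = 32 payments (last $57.08); total interest = total paid − $5,090.00 = $1,554.58.
At $312.50/mo: 20 payments (last $101.29); total interest $948.79.
Interest saved = $1,554.58 − $948.79 = $605.79.

$605.79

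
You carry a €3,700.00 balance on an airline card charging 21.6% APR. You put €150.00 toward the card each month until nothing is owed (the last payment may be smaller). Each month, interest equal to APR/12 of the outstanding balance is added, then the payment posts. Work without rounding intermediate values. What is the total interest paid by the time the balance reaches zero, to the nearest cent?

€1,235.57

Monthly rate r = 21.6%/12 = 1.8% = 0.018.
Payoff takes n = ⌈−ln(1 − rB₀/P)/ln(1+r)⌉ = ⌈32.903⌉ = 33 payments; the last is €135.57.
Total paid = 32·€150.00 + €135.57 = €4,935.57.
Total interest = total paid − principal = €4,935.57 − €3,700.00 = €1,235.57.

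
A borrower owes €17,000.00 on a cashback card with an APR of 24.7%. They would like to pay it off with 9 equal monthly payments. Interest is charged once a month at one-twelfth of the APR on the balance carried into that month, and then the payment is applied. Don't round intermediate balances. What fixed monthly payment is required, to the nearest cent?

Monthly rate r = 24.7%/12 = 2.05833% = 0.0205833.
Level-payment amortization: P = B₀·r / (1 − (1+r)^(−n)) = 17000.00·0.0205833 / (1 − 1.02058^(−9)).
Denominator 1 − (1+r)^(−9) = 0.167539273.
P = 349.917 / 0.167539273 ≈ 2088.57.

€2,088.57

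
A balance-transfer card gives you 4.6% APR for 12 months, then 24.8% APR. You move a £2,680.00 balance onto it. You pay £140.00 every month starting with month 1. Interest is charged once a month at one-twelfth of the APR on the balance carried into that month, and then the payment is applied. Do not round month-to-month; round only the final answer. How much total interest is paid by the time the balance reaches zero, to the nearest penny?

£201.04

Promo months 1–12 at r₀ = 4.6%/12 = 0.00383333; months 13+ at r₁ = 24.8%/12 = 0.0206667.
After month 12: iterate B ← B·(1+r₀) − £140.00 for 12 months → £1,090.04.
Then at r₁ with £140.00/mo: n₂ = −ln(1 − r₁·B/P)/ln(1+r₁) ≈ 8.58 → 9 more payments.
Total paid = 20·£140.00 + £81.04 = £2,881.04; interest = £2,881.04 − £2,680.00 = £201.04.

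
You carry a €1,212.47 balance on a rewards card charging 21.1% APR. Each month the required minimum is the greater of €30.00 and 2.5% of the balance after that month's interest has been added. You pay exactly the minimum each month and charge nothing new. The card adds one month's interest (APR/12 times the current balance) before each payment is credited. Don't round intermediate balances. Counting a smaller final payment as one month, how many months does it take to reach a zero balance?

71 months

Monthly rate r = 21.1%/12 = 1.75833% = 0.0175833.
While 2.5% of the post-interest balance exceeds €30.00, each month B ← (B·(1+r))·(1 − 0.025), i.e. B shrinks by the factor (1+r)·0.975 = 0.99214.
This holds for months 1–4. Entering month 5 the balance is €1,174.81; 2.5% of the post-interest balance is now below €30.00, so the flat €30.00 minimum applies from here.
From month 5 a fixed €30.00 at rate r clears €1,174.81 in 67 more payments. Total: 4 + 67 = 71 months.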